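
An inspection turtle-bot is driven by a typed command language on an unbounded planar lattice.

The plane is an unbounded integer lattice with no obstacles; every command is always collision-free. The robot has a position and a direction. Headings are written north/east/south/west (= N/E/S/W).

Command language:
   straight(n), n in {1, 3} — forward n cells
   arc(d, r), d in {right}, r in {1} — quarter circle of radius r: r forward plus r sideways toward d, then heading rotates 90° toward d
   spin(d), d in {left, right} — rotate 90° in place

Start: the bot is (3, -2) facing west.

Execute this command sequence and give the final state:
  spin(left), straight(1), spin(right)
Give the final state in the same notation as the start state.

t0: (3, -2) facing west
[1] after spin(left): (3, -2) facing south
[2] after straight(1): (3, -3) facing south
[3] after spin(right): (3, -3) facing west

(3, -3) facing west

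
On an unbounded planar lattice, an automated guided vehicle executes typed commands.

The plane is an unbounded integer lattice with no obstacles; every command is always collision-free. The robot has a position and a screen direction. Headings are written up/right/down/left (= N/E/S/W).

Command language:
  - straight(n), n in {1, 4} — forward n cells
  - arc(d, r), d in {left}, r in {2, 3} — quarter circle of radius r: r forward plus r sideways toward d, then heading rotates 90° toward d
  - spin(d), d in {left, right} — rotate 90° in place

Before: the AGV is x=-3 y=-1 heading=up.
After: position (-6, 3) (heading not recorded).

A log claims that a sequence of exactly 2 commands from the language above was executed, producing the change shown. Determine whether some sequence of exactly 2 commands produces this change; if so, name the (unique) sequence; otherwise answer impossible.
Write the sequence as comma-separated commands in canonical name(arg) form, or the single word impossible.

straight(1), arc(left, 3)

key: running arc(left, 3) before straight(1) would end elsewhere — order is forced
initial: x=-3 y=-1 heading=up
1. straight(1) → x=-3 y=0 heading=up
2. arc(left, 3) → x=-6 y=3 heading=left
no rival 2-sequence matches.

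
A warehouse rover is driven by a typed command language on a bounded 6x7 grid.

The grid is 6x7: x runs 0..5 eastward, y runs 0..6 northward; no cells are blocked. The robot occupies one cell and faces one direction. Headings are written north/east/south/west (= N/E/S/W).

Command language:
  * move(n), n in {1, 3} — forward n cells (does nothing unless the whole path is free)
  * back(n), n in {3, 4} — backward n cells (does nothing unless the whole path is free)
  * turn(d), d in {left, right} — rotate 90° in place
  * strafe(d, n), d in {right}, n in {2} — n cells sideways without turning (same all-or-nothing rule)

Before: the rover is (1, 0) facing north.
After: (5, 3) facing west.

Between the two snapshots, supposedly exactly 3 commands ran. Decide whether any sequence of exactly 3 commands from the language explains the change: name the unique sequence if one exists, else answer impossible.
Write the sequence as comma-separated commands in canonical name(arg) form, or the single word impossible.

key: cell and facing (now W) both changed — the 3 commands mix motion and turning
begin: (1, 0) facing north
step 1 (move(3)): (1, 3) facing north
step 2 (turn(left)): (1, 3) facing west
step 3 (back(4)): (5, 3) facing west
all 343 alternatives checked — unique.

move(3), turn(left), back(4)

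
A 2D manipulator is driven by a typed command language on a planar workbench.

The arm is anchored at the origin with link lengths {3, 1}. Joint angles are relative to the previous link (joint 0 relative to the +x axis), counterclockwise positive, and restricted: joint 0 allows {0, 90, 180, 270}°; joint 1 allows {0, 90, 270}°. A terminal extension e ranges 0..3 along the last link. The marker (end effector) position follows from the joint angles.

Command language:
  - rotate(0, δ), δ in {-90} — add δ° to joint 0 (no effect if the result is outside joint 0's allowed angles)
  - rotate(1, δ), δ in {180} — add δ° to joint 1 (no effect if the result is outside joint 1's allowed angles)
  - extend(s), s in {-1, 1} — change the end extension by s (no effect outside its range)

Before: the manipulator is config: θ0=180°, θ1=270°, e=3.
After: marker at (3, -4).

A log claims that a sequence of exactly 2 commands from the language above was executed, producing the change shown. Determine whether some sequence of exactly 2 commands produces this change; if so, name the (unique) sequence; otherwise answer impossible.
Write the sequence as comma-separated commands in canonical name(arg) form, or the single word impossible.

rotate(0, -90), rotate(0, -90)

begin: config: θ0=180°, θ1=270°, e=3
[1] after rotate(0, -90): config: θ0=90°, θ1=270°, e=3
[2] after rotate(0, -90): config: θ0=0°, θ1=270°, e=3
all 16 alternatives checked — unique.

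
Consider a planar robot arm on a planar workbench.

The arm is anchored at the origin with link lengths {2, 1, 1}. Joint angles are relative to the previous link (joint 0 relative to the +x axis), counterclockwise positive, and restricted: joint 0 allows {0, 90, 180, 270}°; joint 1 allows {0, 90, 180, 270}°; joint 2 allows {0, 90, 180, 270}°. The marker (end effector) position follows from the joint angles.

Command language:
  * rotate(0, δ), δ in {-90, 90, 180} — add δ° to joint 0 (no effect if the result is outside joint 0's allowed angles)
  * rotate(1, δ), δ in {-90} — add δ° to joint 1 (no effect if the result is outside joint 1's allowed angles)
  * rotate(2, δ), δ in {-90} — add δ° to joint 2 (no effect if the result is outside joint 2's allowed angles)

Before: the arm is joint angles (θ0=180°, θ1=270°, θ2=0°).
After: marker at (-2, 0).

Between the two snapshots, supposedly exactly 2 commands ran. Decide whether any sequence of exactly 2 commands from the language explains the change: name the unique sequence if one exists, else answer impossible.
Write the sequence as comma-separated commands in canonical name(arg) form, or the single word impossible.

rotate(2, -90), rotate(2, -90)

start: joint angles (θ0=180°, θ1=270°, θ2=0°)
t=1 rotate(2, -90) ⇒ joint angles (θ0=180°, θ1=270°, θ2=270°)
t=2 rotate(2, -90) ⇒ joint angles (θ0=180°, θ1=270°, θ2=180°)
uniquely the one of 25 2-step routes that fits.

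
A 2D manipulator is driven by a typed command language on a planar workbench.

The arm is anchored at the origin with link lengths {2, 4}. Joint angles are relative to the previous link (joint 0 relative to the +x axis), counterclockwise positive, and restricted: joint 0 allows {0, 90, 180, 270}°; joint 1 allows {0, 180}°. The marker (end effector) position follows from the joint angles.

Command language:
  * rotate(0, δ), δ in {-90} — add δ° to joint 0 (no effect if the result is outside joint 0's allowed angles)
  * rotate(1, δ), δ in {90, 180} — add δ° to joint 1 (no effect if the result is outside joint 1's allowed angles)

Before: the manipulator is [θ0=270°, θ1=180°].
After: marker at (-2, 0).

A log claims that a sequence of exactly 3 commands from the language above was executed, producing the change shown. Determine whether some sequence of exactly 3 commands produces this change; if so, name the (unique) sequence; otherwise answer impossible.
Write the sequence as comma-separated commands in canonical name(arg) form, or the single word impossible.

begin: [θ0=270°, θ1=180°]
1. rotate(0, -90) → [θ0=180°, θ1=180°]
2. rotate(0, -90) → [θ0=90°, θ1=180°]
3. rotate(0, -90) → [θ0=0°, θ1=180°]
uniquely the one of 27 3-step routes that fits.

rotate(0, -90), rotate(0, -90), rotate(0, -90)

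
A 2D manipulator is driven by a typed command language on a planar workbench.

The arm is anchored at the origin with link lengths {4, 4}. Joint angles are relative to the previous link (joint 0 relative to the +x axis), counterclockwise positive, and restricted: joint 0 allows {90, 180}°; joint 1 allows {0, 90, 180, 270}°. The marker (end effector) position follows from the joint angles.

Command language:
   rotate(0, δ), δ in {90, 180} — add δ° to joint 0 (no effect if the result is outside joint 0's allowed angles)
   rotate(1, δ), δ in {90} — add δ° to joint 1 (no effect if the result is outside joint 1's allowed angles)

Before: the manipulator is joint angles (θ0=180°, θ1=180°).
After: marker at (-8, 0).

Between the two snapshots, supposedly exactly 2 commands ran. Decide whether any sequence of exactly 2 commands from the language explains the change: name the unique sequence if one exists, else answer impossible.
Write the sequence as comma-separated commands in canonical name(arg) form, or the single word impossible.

initial: joint angles (θ0=180°, θ1=180°)
t=1 rotate(1, 90) ⇒ joint angles (θ0=180°, θ1=270°)
t=2 rotate(1, 90) ⇒ joint angles (θ0=180°, θ1=0°)
no other 2-command option fits: unique.

rotate(1, 90), rotate(1, 90)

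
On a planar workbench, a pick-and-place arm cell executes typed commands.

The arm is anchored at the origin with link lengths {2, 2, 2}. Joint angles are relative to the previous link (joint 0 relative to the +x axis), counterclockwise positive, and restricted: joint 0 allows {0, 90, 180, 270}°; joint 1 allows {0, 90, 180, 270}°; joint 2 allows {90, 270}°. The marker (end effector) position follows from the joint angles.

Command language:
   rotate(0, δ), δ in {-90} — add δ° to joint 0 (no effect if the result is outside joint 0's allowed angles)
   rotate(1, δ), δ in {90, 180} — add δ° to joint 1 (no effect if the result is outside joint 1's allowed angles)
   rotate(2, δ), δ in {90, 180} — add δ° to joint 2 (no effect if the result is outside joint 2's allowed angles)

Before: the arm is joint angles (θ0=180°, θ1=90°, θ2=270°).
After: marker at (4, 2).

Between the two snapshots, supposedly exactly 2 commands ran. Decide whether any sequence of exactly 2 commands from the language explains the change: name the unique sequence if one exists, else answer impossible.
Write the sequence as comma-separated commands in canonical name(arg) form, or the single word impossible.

initial: joint angles (θ0=180°, θ1=90°, θ2=270°)
1. rotate(0, -90) → joint angles (θ0=90°, θ1=90°, θ2=270°)
2. rotate(0, -90) → joint angles (θ0=0°, θ1=90°, θ2=270°)
no other 2-command option fits: unique.

rotate(0, -90), rotate(0, -90)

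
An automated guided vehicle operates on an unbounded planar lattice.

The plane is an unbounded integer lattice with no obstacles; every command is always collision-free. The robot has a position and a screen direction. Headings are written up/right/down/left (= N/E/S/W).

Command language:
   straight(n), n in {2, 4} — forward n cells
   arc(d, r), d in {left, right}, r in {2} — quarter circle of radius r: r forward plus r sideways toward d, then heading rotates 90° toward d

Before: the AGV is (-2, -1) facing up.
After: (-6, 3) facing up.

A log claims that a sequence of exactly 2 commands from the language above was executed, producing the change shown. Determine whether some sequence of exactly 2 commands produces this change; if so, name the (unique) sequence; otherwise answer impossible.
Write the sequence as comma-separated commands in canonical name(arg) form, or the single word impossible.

arc(left, 2), arc(right, 2)

key: heading stays N — rotations cancel among the 2 commands
start: (-2, -1) facing up
1. arc(left, 2) → (-4, 1) facing left
2. arc(right, 2) → (-6, 3) facing up
all 16 alternatives checked — unique.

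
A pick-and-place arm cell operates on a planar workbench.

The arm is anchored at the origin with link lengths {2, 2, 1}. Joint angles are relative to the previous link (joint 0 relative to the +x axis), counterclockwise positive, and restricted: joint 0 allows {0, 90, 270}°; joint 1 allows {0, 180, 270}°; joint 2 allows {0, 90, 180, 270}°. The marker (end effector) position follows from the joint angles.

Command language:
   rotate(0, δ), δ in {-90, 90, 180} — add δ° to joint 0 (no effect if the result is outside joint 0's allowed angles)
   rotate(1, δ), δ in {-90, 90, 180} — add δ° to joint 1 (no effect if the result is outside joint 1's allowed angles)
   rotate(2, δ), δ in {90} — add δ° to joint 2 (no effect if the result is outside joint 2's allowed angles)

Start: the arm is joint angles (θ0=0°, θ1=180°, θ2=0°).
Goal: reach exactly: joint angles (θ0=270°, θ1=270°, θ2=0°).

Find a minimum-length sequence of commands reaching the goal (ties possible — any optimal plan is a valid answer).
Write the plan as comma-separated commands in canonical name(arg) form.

initial: joint angles (θ0=0°, θ1=180°, θ2=0°)
[1] after rotate(1, 90): joint angles (θ0=0°, θ1=270°, θ2=0°)
[2] after rotate(0, -90): joint angles (θ0=270°, θ1=270°, θ2=0°)
nothing shorter than 2 reaches the goal.

rotate(1, 90), rotate(0, -90)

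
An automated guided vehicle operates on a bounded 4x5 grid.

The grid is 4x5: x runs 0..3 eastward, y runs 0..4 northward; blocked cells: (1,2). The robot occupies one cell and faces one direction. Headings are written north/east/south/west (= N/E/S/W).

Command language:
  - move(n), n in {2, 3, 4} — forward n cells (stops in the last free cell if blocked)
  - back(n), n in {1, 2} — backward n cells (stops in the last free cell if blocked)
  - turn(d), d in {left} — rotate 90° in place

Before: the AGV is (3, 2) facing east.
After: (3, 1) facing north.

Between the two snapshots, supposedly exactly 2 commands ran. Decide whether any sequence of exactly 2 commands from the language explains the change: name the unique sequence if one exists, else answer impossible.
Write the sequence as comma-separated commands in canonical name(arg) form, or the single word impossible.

turn(left), back(1)

key: running back(1) before turn(left) would end elsewhere — order is forced
t0: (3, 2) facing east
1. turn(left) → (3, 2) facing north
2. back(1) → (3, 1) facing north
no rival 2-sequence matches.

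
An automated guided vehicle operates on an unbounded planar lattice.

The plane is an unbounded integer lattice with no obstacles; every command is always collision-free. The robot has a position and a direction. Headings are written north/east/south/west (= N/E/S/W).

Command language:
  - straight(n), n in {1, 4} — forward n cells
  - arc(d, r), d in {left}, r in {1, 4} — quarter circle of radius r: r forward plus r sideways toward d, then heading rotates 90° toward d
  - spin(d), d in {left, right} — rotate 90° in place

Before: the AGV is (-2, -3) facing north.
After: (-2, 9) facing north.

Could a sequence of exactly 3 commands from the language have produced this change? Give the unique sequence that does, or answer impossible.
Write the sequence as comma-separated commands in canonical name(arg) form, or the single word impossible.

key: heading stays N — no command in the sequence turns
begin: (-2, -3) facing north
t=1 straight(4) ⇒ (-2, 1) facing north
t=2 straight(4) ⇒ (-2, 5) facing north
t=3 straight(4) ⇒ (-2, 9) facing north
no rival 3-sequence matches.

straight(4), straight(4), straight(4)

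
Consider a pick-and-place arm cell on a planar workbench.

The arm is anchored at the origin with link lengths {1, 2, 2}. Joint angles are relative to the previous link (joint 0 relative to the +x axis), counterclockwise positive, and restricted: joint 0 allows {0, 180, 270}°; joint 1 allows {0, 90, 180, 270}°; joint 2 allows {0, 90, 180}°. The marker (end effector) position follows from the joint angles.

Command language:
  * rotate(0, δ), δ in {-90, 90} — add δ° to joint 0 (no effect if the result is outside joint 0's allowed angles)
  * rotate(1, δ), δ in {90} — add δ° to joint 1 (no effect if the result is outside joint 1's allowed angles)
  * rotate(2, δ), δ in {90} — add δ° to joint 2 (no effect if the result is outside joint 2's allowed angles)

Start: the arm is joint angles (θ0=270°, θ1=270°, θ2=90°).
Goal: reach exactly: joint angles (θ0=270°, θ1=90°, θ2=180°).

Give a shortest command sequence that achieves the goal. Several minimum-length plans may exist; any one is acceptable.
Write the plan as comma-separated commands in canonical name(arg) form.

rotate(2, 90), rotate(1, 90), rotate(1, 90)

from: joint angles (θ0=270°, θ1=270°, θ2=90°)
[1] after rotate(2, 90): joint angles (θ0=270°, θ1=270°, θ2=180°)
[2] after rotate(1, 90): joint angles (θ0=270°, θ1=0°, θ2=180°)
[3] after rotate(1, 90): joint angles (θ0=270°, θ1=90°, θ2=180°)
nothing shorter than 3 reaches the goal.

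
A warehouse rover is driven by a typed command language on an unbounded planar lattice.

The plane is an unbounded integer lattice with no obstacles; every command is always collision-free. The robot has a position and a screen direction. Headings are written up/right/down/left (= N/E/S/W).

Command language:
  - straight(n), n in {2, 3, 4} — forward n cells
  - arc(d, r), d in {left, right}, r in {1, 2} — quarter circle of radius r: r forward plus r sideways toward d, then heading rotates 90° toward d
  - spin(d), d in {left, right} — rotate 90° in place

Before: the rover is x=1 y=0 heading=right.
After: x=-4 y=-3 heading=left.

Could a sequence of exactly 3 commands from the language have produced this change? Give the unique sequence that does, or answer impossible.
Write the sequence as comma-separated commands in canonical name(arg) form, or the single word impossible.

arc(right, 1), arc(right, 2), straight(4)

key: position moved to (-4,-3) AND the heading swung to W — translation plus rotation needed
t0: x=1 y=0 heading=right
t=1 arc(right, 1) ⇒ x=2 y=-1 heading=down
t=2 arc(right, 2) ⇒ x=0 y=-3 heading=left
t=3 straight(4) ⇒ x=-4 y=-3 heading=left
no other 3-command option fits: unique.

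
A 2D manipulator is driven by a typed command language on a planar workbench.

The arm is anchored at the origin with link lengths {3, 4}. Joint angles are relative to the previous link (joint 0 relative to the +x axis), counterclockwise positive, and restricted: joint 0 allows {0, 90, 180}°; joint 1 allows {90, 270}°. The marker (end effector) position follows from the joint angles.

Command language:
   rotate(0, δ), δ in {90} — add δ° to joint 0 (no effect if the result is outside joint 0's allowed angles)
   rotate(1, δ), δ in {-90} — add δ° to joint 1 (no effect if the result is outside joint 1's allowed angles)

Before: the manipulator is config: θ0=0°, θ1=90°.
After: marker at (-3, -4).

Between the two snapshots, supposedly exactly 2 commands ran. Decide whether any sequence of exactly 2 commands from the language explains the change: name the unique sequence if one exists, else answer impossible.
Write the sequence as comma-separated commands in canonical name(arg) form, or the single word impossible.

rotate(0, 90), rotate(0, 90)

begin: config: θ0=0°, θ1=90°
step 1 (rotate(0, 90)): config: θ0=90°, θ1=90°
step 2 (rotate(0, 90)): config: θ0=180°, θ1=90°
no rival 2-sequence matches.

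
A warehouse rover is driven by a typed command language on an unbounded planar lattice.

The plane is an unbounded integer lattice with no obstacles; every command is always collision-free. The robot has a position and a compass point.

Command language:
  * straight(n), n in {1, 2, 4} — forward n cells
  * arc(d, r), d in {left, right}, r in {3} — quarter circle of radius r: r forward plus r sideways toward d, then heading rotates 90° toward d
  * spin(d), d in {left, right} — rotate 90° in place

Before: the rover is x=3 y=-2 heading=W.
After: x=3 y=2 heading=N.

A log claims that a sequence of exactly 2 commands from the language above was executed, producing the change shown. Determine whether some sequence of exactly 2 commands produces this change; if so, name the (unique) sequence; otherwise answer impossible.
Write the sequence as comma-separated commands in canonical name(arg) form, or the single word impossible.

spin(right), straight(4)

key: cell and facing (now N) both changed — the 2 commands mix motion and turning
start: x=3 y=-2 heading=W
1. spin(right) → x=3 y=-2 heading=N
2. straight(4) → x=3 y=2 heading=N
uniquely the one of 49 2-step routes that fits.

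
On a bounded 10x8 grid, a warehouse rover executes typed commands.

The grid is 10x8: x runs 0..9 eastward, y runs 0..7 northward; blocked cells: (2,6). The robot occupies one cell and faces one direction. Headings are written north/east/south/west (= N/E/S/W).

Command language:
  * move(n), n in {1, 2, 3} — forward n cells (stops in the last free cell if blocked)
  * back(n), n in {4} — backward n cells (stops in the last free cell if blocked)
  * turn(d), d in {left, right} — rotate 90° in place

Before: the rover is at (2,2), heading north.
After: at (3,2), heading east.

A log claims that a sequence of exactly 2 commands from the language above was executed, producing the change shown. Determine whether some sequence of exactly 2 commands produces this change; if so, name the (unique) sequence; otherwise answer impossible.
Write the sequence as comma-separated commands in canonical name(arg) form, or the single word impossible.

turn(right), move(1)

key: cell and facing (now E) both changed — the 2 commands mix motion and turning
begin: at (2,2), heading north
[1] after turn(right): at (2,2), heading east
[2] after move(1): at (3,2), heading east
no other 2-command option fits: unique.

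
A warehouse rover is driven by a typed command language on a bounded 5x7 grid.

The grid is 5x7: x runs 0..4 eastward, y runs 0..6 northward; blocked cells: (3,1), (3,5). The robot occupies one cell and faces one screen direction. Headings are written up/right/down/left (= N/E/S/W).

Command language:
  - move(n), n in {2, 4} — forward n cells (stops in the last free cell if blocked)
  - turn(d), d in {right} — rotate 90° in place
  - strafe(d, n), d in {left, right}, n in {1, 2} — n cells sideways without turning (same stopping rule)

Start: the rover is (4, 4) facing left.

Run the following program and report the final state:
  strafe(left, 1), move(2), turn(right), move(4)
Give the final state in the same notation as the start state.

(2, 6) facing up

from: (4, 4) facing left
1. strafe(left, 1) → (4, 3) facing left
2. move(2) → (2, 3) facing left
3. turn(right) → (2, 3) facing up
4. move(4) → (2, 6) facing up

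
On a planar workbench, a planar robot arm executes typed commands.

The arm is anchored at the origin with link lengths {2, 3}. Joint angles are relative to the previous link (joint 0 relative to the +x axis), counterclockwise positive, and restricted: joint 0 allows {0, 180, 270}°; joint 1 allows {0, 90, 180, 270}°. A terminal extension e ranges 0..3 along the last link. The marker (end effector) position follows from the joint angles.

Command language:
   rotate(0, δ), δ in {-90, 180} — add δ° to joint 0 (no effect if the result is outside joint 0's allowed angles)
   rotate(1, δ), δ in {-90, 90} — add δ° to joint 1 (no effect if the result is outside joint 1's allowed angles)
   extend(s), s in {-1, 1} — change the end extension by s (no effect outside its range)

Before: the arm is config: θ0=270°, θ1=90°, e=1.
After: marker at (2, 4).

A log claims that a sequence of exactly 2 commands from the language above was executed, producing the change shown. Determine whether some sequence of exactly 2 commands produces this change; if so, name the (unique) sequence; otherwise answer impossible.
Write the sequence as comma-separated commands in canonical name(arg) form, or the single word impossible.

rotate(0, -90), rotate(0, 180)

key: order matters: swapping rotate(0, -90) and rotate(0, 180) lands elsewhere
start: config: θ0=270°, θ1=90°, e=1
1. rotate(0, -90) → config: θ0=180°, θ1=90°, e=1
2. rotate(0, 180) → config: θ0=0°, θ1=90°, e=1
no other 2-command option fits: unique.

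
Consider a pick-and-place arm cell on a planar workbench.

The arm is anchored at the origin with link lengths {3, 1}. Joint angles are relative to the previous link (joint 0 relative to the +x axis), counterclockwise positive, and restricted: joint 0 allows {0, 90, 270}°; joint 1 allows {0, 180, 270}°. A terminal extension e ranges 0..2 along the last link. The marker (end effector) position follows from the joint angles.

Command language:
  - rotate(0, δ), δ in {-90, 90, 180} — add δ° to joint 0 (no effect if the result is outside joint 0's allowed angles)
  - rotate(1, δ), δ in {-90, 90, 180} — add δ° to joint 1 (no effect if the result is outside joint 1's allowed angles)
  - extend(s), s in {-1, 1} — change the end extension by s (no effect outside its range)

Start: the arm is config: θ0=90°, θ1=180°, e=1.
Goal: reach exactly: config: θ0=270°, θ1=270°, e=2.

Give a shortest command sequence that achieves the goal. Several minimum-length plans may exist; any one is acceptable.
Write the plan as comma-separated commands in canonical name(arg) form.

initial: config: θ0=90°, θ1=180°, e=1
t=1 extend(1) ⇒ config: θ0=90°, θ1=180°, e=2
t=2 rotate(0, 180) ⇒ config: θ0=270°, θ1=180°, e=2
t=3 rotate(1, 90) ⇒ config: θ0=270°, θ1=270°, e=2
shorter routes all fall short; 3 is best.

extend(1), rotate(0, 180), rotate(1, 90)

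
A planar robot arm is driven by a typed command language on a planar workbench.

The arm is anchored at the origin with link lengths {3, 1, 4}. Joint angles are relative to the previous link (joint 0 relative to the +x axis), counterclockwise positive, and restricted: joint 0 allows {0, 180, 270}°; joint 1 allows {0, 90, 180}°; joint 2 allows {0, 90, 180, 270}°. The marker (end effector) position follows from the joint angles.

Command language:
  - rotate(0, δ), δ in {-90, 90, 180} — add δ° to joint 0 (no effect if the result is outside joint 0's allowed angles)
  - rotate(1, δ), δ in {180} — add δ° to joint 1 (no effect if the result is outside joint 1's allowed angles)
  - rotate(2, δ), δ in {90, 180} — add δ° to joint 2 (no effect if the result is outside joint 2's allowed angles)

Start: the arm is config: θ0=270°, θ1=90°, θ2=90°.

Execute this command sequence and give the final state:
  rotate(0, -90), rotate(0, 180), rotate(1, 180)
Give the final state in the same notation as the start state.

config: θ0=0°, θ1=90°, θ2=90°

t0: config: θ0=270°, θ1=90°, θ2=90°
t=1 rotate(0, -90) ⇒ config: θ0=180°, θ1=90°, θ2=90°
t=2 rotate(0, 180) ⇒ config: θ0=0°, θ1=90°, θ2=90°
t=3 rotate(1, 180) ⇒ config: θ0=0°, θ1=90°, θ2=90°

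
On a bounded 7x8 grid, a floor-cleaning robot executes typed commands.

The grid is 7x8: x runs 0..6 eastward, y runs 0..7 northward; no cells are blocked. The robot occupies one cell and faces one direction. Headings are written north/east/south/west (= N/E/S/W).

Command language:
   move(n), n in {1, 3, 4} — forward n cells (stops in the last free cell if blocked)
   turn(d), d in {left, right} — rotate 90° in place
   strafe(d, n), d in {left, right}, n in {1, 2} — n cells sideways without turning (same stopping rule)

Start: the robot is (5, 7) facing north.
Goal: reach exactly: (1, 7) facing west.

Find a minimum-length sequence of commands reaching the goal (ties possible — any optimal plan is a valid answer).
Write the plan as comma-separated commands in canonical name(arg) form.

turn(left), move(4)

initial: (5, 7) facing north
[1] after turn(left): (5, 7) facing west
[2] after move(4): (1, 7) facing west
shorter routes all fall short; 2 is best.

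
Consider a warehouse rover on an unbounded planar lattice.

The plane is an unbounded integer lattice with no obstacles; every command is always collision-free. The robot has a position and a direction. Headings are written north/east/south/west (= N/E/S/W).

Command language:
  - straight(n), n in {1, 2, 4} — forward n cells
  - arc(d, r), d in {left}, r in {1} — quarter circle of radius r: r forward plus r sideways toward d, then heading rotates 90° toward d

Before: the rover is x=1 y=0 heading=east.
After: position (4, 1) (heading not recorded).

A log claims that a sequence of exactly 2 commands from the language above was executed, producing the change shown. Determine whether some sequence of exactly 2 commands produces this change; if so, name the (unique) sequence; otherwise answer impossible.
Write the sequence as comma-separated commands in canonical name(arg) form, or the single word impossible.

straight(2), arc(left, 1)

key: order matters: swapping straight(2) and arc(left, 1) lands elsewhere
initial: x=1 y=0 heading=east
step 1 (straight(2)): x=3 y=0 heading=east
step 2 (arc(left, 1)): x=4 y=1 heading=north
all 16 alternatives checked — unique.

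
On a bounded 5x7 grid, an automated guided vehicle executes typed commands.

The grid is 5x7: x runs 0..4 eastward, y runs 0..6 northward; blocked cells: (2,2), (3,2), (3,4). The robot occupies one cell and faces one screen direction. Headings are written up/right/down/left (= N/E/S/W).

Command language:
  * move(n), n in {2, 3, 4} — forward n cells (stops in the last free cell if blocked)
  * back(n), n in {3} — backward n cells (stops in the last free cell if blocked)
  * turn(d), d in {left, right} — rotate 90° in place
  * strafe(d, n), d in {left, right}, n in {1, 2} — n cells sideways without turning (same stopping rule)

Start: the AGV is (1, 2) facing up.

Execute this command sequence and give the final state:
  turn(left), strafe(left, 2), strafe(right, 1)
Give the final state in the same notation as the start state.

(1, 1) facing left

from: (1, 2) facing up
step 1 (turn(left)): (1, 2) facing left
step 2 (strafe(left, 2)): (1, 0) facing left
step 3 (strafe(right, 1)): (1, 1) facing left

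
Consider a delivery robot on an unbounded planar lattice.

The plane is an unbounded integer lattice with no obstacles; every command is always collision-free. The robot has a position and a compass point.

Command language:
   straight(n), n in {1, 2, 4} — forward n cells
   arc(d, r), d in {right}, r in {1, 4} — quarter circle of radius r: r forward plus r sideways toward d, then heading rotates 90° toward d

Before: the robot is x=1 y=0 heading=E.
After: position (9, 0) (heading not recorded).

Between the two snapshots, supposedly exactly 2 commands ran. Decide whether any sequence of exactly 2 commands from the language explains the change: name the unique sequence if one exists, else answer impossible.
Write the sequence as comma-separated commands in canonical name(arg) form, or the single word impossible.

from: x=1 y=0 heading=E
t=1 straight(4) ⇒ x=5 y=0 heading=E
t=2 straight(4) ⇒ x=9 y=0 heading=E
uniquely the one of 25 2-step routes that fits.

straight(4), straight(4)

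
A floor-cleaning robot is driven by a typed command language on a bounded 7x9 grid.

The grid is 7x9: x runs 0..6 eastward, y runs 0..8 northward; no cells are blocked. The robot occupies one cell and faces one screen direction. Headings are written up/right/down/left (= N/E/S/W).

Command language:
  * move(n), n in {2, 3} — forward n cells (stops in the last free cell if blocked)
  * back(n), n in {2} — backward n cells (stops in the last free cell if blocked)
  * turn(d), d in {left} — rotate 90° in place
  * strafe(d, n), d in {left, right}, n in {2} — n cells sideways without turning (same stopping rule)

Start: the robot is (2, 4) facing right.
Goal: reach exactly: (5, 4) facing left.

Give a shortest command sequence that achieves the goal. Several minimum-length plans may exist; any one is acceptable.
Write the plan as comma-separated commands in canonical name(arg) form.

start: (2, 4) facing right
t=1 move(3) ⇒ (5, 4) facing right
t=2 turn(left) ⇒ (5, 4) facing up
t=3 turn(left) ⇒ (5, 4) facing left
shorter routes all fall short; 3 is best.

move(3), turn(left), turn(left)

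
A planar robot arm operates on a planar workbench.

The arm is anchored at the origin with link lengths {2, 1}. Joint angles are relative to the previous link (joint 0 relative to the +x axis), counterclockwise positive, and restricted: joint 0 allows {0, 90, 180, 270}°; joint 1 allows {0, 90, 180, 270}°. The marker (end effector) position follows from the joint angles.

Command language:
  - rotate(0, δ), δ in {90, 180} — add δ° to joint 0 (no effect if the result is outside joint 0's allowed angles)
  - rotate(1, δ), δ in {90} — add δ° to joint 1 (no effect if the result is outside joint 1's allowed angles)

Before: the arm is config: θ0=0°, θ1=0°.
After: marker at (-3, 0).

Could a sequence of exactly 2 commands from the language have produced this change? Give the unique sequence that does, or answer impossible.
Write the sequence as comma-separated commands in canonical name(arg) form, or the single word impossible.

rotate(0, 90), rotate(0, 90)

t0: config: θ0=0°, θ1=0°
1. rotate(0, 90) → config: θ0=90°, θ1=0°
2. rotate(0, 90) → config: θ0=180°, θ1=0°
all 9 alternatives checked — unique.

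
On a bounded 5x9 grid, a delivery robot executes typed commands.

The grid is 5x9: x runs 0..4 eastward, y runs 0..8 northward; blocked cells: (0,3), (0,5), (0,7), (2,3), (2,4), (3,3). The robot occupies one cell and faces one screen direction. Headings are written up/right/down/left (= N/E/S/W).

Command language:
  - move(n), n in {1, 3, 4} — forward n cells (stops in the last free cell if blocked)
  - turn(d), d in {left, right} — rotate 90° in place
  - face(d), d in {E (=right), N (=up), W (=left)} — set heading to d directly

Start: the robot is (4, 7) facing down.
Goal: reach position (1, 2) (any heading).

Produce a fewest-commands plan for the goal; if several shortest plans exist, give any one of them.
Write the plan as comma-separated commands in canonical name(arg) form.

move(1), move(4), turn(right), move(3)

begin: (4, 7) facing down
1. move(1) → (4, 6) facing down
2. move(4) → (4, 2) facing down
3. turn(right) → (4, 2) facing left
4. move(3) → (1, 2) facing left
no 3-step plan works, so 4 is optimal.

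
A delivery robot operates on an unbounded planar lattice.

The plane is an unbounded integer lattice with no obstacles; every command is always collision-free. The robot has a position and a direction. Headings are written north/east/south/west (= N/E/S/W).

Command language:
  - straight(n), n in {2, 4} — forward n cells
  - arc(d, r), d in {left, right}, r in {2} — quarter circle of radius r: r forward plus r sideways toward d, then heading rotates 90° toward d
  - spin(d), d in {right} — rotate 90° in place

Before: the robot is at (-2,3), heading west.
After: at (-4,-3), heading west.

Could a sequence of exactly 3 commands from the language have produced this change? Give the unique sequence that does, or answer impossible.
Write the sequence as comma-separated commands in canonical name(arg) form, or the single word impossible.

arc(left, 2), straight(4), spin(right)

key: order matters: swapping arc(left, 2) and spin(right) lands elsewhere
begin: at (-2,3), heading west
step 1 (arc(left, 2)): at (-4,1), heading south
step 2 (straight(4)): at (-4,-3), heading south
step 3 (spin(right)): at (-4,-3), heading west
all 125 alternatives checked — unique.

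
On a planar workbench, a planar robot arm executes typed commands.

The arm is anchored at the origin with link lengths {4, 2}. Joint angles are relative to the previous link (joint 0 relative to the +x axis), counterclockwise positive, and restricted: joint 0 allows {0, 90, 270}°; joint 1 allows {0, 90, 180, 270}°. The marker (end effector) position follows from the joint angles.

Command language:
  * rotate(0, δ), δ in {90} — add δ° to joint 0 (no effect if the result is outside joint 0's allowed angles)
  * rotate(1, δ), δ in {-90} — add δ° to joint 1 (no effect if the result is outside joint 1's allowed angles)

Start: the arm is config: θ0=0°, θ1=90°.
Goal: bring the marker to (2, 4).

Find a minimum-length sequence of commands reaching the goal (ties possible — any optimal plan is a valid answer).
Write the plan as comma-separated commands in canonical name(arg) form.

rotate(1, -90), rotate(1, -90), rotate(0, 90)

from: config: θ0=0°, θ1=90°
[1] after rotate(1, -90): config: θ0=0°, θ1=0°
[2] after rotate(1, -90): config: θ0=0°, θ1=270°
[3] after rotate(0, 90): config: θ0=90°, θ1=270°
nothing shorter than 3 reaches the goal.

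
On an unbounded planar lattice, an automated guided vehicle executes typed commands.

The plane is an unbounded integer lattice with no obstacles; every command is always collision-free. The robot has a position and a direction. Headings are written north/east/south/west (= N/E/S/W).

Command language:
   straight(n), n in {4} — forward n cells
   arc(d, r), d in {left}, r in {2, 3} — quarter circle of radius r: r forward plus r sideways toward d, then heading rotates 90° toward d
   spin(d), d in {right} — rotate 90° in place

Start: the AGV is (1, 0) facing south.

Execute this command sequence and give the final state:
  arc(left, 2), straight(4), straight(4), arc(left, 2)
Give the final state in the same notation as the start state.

start: (1, 0) facing south
step 1 (arc(left, 2)): (3, -2) facing east
step 2 (straight(4)): (7, -2) facing east
step 3 (straight(4)): (11, -2) facing east
step 4 (arc(left, 2)): (13, 0) facing north

(13, 0) facing north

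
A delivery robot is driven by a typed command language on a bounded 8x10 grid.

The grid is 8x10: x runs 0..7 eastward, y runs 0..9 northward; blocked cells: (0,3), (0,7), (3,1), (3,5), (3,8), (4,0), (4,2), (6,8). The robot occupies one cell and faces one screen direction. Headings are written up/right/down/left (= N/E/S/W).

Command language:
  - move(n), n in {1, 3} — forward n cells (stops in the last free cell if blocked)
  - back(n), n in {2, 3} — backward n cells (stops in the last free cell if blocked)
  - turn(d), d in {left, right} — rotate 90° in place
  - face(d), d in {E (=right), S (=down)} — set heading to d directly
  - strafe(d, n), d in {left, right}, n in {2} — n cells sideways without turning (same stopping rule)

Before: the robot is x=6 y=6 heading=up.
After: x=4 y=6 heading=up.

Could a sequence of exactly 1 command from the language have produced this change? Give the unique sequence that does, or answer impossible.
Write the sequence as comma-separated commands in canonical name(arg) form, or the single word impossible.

key: still facing N — the one step turns nothing
from: x=6 y=6 heading=up
1. strafe(left, 2) → x=4 y=6 heading=up
no rival 1-sequence matches.

strafe(left, 2)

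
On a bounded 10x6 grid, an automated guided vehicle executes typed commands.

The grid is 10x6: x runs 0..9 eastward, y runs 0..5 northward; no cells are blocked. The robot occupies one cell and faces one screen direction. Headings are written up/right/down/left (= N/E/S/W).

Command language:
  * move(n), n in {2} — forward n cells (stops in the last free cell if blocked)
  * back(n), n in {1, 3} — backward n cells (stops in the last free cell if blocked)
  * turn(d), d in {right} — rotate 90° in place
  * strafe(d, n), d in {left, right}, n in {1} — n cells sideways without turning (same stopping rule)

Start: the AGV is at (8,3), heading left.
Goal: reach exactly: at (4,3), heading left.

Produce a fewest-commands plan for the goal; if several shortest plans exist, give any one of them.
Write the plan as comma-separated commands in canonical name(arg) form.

move(2), move(2)

initial: at (8,3), heading left
[1] after move(2): at (6,3), heading left
[2] after move(2): at (4,3), heading left
shorter routes all fall short; 2 is best.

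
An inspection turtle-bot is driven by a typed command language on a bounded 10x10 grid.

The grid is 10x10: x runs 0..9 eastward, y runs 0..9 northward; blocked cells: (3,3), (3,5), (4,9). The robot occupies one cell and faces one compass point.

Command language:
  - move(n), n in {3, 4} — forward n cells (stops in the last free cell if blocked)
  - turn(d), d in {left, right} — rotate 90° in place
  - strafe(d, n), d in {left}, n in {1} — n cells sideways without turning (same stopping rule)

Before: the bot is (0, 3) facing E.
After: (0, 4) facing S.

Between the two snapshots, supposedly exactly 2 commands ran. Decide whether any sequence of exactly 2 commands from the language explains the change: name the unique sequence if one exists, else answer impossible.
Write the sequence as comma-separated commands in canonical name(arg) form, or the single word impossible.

key: cell and facing (now S) both changed — the 2 commands mix motion and turning
initial: (0, 3) facing E
step 1 (strafe(left, 1)): (0, 4) facing E
step 2 (turn(right)): (0, 4) facing S
no other 2-command option fits: unique.

strafe(left, 1), turn(right)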